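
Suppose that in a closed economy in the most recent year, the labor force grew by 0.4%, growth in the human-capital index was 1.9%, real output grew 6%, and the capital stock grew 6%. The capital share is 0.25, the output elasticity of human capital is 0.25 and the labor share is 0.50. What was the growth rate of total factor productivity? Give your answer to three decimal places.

Labor's share = 1 − 0.25 − 0.25 = 0.5.
The capital stock: 0.25 × 6 = 1.5 pp.
The human-capital index: 0.25 × 1.9 = 0.475 pp.
The labor force: 0.5 × 0.4 = 0.2 pp.
TFP growth = 6 − 2.175 = 3.825%.

Total factor productivity grew 3.825%.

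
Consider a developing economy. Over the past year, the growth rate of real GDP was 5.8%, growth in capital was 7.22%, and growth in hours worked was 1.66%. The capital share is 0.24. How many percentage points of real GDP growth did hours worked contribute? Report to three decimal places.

1.262 percentage points

Labor's share = 1 − 0.24 = 0.76.
Contribution = share × growth = 0.76 × 1.66 = 1.2616 pp.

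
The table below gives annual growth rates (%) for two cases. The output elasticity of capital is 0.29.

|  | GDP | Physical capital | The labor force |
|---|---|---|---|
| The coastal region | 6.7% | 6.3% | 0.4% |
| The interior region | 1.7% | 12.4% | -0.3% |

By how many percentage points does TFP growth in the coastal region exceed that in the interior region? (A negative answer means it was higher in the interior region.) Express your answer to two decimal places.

6.27 percentage points

Labor's share = 1 − 0.29 = 0.71.
The coastal region: TFP = 6.7 − 1.827 − 0.284 = 4.589%.
The interior region: TFP = 1.7 − 3.596 + 0.213 = -1.683%.
Difference = 4.589 − (-1.683) = 6.272 pp.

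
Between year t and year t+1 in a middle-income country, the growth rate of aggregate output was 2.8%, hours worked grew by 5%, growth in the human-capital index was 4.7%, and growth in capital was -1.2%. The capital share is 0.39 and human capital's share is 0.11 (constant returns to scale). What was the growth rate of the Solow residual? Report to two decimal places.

0.25%

Labor's share = 1 − 0.39 − 0.11 = 0.5.
Capital: 0.39 × (-1.2) = -0.468 pp.
The human-capital index: 0.11 × 4.7 = 0.517 pp.
Hours worked: 0.5 × 5 = 2.5 pp.
TFP growth = 2.8 − 2.549 = 0.251%.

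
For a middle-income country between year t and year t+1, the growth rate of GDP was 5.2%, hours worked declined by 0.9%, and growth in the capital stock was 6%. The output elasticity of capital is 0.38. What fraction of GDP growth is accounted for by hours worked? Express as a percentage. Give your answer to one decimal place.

-10.7%

Labor's share = 1 − 0.38 = 0.62.
Hours worked contributed 0.62 × (-0.9) = -0.558 pp.
Share of growth = -0.558 / 5.2 × 100 = -10.731%.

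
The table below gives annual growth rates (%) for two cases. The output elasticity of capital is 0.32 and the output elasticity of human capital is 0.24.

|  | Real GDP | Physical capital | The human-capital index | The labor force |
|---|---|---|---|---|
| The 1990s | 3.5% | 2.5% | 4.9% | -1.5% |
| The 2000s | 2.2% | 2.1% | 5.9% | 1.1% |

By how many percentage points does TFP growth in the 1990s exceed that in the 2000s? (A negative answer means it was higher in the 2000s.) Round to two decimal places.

2.56 percentage points

Labor's share = 1 − 0.32 − 0.24 = 0.44.
The 1990s: TFP = 3.5 − 0.8 − 1.176 + 0.66 = 2.184%.
The 2000s: TFP = 2.2 − 0.672 − 1.416 − 0.484 = -0.372%.
Difference = 2.184 − (-0.372) = 2.556 pp.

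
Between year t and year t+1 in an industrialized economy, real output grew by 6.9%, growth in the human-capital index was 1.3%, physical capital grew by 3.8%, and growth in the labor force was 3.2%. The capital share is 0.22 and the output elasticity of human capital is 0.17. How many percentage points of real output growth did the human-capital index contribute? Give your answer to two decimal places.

Contribution = share × growth = 0.17 × 1.3 = 0.221 pp.

0.22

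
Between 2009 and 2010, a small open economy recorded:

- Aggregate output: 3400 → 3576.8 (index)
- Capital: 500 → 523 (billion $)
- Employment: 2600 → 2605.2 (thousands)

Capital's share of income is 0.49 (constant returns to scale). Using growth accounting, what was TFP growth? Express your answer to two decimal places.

Aggregate output growth = (3576.8 − 3400) / 3400 = 5.2%.
Capital growth = (523 − 500) / 500 = 4.6%.
Employment growth = (2605.2 − 2600) / 2600 = 0.2%.
Labor's share = 1 − 0.49 = 0.51.
Capital: 0.49 × 4.6 = 2.254 pp.
Employment: 0.51 × 0.2 = 0.102 pp.
TFP growth = 5.2 − 2.356 = 2.844%.

2.84%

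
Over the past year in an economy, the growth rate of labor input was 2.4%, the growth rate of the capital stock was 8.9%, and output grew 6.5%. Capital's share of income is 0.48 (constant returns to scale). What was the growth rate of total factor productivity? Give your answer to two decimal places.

Labor's share = 1 − 0.48 = 0.52.
The capital stock: 0.48 × 8.9 = 4.272 pp.
Labor input: 0.52 × 2.4 = 1.248 pp.
TFP growth = 6.5 − 5.52 = 0.98%.

0.98%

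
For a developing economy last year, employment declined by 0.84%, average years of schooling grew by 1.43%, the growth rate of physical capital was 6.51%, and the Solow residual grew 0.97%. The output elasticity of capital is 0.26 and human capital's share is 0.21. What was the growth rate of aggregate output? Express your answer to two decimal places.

Labor's share = 1 − 0.26 − 0.21 = 0.53.
Physical capital: 0.26 × 6.51 = 1.6926 pp.
Average years of schooling: 0.21 × 1.43 = 0.3003 pp.
Employment: 0.53 × (-0.84) = -0.4452 pp.
Output growth = 0.97 + 1.5477 = 2.5177%.

2.52%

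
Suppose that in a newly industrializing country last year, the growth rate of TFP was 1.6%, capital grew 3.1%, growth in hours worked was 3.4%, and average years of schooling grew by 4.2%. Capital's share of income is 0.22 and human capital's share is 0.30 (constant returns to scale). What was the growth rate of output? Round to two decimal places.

Labor's share = 1 − 0.22 − 0.3 = 0.48.
Capital: 0.22 × 3.1 = 0.682 pp.
Average years of schooling: 0.3 × 4.2 = 1.26 pp.
Hours worked: 0.48 × 3.4 = 1.632 pp.
Output growth = 1.6 + 3.574 = 5.174%.

5.17%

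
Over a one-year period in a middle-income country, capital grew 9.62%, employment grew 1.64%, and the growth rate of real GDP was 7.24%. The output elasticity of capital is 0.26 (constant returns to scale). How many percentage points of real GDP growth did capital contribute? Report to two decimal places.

Contribution = share × growth = 0.26 × 9.62 = 2.5012 pp.

2.50 percentage points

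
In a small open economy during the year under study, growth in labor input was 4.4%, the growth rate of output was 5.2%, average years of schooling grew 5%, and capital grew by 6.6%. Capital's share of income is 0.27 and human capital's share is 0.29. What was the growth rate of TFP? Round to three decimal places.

TFP growth was 0.032%.

Labor's share = 1 − 0.27 − 0.29 = 0.44.
Capital: 0.27 × 6.6 = 1.782 pp.
Average years of schooling: 0.29 × 5 = 1.45 pp.
Labor input: 0.44 × 4.4 = 1.936 pp.
TFP growth = 5.2 − 5.168 = 0.032%.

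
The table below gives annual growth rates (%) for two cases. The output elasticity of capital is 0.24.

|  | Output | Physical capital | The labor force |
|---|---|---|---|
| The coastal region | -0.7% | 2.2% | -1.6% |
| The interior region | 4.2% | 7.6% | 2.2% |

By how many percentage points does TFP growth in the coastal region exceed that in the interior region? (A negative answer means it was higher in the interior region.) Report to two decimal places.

-0.72 percentage points

Labor's share = 1 − 0.24 = 0.76.
The coastal region: TFP = -0.7 − 0.528 + 1.216 = -0.012%.
The interior region: TFP = 4.2 − 1.824 − 1.672 = 0.704%.
Difference = -0.012 − (0.704) = -0.716 pp.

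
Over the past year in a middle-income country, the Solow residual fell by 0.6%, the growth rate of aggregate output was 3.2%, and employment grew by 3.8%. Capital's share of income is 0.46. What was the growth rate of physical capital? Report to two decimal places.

3.80%

Labor's share = 1 − 0.46 = 0.54.
gY = gA + 0.54×3.8 + 0.46×g.
0.46×g = 3.2 + 0.6 − 2.052 = 1.748.
g = 1.748 / 0.46 = 3.8%.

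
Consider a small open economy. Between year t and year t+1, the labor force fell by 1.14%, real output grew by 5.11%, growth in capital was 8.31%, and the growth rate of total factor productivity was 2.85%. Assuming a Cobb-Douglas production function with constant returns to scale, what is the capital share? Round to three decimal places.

0.360

gY = gA + α·gK + (1−α)·gL, so gY − gA − gL = α(gK − gL).
5.11 − 2.85 + 1.14 = α × (8.31 − (-1.14)).
3.4 = 9.45 α, so α = 0.35979.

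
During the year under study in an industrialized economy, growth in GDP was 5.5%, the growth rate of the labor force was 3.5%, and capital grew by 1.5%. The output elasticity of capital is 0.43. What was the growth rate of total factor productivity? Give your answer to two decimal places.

Labor's share = 1 − 0.43 = 0.57.
Capital: 0.43 × 1.5 = 0.645 pp.
The labor force: 0.57 × 3.5 = 1.995 pp.
TFP growth = 5.5 − 2.64 = 2.86%.

Total factor productivity grew 2.86%.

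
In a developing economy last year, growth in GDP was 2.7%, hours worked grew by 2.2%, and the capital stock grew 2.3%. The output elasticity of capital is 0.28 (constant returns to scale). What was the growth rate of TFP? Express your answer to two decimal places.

TFP growth was 0.47%.

Labor's share = 1 − 0.28 = 0.72.
The capital stock: 0.28 × 2.3 = 0.644 pp.
Hours worked: 0.72 × 2.2 = 1.584 pp.
TFP growth = 2.7 − 2.228 = 0.472%.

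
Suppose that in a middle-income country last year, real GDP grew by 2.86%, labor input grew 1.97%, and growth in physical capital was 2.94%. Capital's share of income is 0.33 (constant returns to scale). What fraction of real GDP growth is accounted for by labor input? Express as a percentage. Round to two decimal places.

Labor input accounted for 46.15% of growth.

Labor's share = 1 − 0.33 = 0.67.
Labor input contributed 0.67 × 1.97 = 1.3199 pp.
Share of growth = 1.3199 / 2.86 × 100 = 46.1503%.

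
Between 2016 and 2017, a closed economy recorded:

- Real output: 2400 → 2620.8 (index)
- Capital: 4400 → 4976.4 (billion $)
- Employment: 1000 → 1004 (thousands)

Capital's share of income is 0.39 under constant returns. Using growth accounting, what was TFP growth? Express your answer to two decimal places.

TFP growth was 3.85%.

Real output growth = (2620.8 − 2400) / 2400 = 9.2%.
Capital growth = (4976.4 − 4400) / 4400 = 13.1%.
Employment growth = (1004 − 1000) / 1000 = 0.4%.
Labor's share = 1 − 0.39 = 0.61.
Capital: 0.39 × 13.1 = 5.109 pp.
Employment: 0.61 × 0.4 = 0.244 pp.
TFP growth = 9.2 − 5.353 = 3.847%.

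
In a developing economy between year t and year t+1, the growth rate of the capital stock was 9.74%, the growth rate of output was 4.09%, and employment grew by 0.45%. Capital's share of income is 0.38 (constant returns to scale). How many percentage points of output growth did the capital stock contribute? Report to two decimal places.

Contribution = share × growth = 0.38 × 9.74 = 3.7012 pp.

3.70 percentage points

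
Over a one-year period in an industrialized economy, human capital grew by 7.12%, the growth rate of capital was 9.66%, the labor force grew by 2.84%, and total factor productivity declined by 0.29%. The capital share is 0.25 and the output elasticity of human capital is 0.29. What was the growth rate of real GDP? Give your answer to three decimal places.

5.496%

Labor's share = 1 − 0.25 − 0.29 = 0.46.
Capital: 0.25 × 9.66 = 2.415 pp.
Human capital: 0.29 × 7.12 = 2.0648 pp.
The labor force: 0.46 × 2.84 = 1.3064 pp.
Output growth = -0.29 + 5.7862 = 5.4962%.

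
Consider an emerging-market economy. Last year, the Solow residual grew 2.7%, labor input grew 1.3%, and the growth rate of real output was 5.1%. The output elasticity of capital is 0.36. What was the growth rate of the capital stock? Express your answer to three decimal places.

Labor's share = 1 − 0.36 = 0.64.
gY = gA + 0.64×1.3 + 0.36×g.
0.36×g = 5.1 − 2.7 − 0.832 = 1.568.
g = 1.568 / 0.36 = 4.35556%.

The capital stock growth was 4.356%.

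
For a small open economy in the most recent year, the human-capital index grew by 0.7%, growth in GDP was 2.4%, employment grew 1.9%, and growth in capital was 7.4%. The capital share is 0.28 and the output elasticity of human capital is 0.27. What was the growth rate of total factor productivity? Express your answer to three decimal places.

Labor's share = 1 − 0.28 − 0.27 = 0.45.
Capital: 0.28 × 7.4 = 2.072 pp.
The human-capital index: 0.27 × 0.7 = 0.189 pp.
Employment: 0.45 × 1.9 = 0.855 pp.
TFP growth = 2.4 − 3.116 = -0.716%.

-0.716%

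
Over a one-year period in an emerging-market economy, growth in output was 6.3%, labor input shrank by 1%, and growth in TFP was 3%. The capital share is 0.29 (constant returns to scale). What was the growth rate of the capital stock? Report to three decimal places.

Labor's share = 1 − 0.29 = 0.71.
gY = gA + 0.71×(-1) + 0.29×g.
0.29×g = 6.3 − 3 + 0.71 = 4.01.
g = 4.01 / 0.29 = 13.82759%.

13.828%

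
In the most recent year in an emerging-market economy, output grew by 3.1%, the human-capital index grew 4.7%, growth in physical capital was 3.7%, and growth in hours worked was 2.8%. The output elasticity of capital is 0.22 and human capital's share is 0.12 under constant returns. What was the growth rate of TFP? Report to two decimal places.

-0.13%

Labor's share = 1 − 0.22 − 0.12 = 0.66.
Physical capital: 0.22 × 3.7 = 0.814 pp.
The human-capital index: 0.12 × 4.7 = 0.564 pp.
Hours worked: 0.66 × 2.8 = 1.848 pp.
TFP growth = 3.1 − 3.226 = -0.126%.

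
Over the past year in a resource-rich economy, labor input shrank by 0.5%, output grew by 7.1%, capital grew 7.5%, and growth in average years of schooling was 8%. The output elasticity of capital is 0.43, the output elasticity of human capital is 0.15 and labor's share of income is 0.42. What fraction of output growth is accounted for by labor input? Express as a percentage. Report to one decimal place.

Labor input accounted for -3.0% of growth.

Labor's share = 1 − 0.43 − 0.15 = 0.42.
Labor input contributed 0.42 × (-0.5) = -0.21 pp.
Share of growth = -0.21 / 7.1 × 100 = -2.958%.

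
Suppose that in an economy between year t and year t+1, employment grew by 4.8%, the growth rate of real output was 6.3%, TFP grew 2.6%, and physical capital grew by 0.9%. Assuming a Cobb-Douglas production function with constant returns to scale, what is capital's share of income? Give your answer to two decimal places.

Capital's share of income is 0.28.

gY = gA + α·gK + (1−α)·gL, so gY − gA − gL = α(gK − gL).
6.3 − 2.6 − 4.8 = α × (0.9 − 4.8).
-1.1 = -3.9 α, so α = 0.2821.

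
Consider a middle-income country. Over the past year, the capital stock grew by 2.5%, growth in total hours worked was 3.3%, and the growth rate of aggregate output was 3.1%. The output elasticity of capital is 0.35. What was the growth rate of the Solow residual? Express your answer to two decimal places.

Labor's share = 1 − 0.35 = 0.65.
The capital stock: 0.35 × 2.5 = 0.875 pp.
Total hours worked: 0.65 × 3.3 = 2.145 pp.
TFP growth = 3.1 − 3.02 = 0.08%.

The Solow residual growth was 0.08%.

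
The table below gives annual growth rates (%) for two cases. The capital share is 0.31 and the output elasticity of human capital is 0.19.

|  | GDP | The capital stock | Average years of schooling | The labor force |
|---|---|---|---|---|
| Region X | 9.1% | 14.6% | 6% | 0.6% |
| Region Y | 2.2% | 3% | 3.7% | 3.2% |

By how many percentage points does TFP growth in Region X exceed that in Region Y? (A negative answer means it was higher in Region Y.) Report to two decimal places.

4.17 percentage points

Labor's share = 1 − 0.31 − 0.19 = 0.5.
Region X: TFP = 9.1 − 4.526 − 1.14 − 0.3 = 3.134%.
Region Y: TFP = 2.2 − 0.93 − 0.703 − 1.6 = -1.033%.
Difference = 3.134 − (-1.033) = 4.167 pp.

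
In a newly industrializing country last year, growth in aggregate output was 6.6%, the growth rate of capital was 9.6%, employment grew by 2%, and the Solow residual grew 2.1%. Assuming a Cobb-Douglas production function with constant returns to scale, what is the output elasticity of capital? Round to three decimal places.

The output elasticity of capital is 0.329.

gY = gA + α·gK + (1−α)·gL, so gY − gA − gL = α(gK − gL).
6.6 − 2.1 − 2 = α × (9.6 − 2).
2.5 = 7.6 α, so α = 0.32895.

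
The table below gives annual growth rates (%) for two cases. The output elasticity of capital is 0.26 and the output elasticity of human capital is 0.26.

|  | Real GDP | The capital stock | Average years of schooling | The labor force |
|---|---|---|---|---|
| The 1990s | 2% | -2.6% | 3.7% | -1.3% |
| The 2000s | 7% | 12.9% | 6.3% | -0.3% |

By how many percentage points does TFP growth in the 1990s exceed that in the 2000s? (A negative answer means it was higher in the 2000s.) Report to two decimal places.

Labor's share = 1 − 0.26 − 0.26 = 0.48.
The 1990s: TFP = 2 + 0.676 − 0.962 + 0.624 = 2.338%.
The 2000s: TFP = 7 − 3.354 − 1.638 + 0.144 = 2.152%.
Difference = 2.338 − (2.152) = 0.186 pp.

0.19 percentage points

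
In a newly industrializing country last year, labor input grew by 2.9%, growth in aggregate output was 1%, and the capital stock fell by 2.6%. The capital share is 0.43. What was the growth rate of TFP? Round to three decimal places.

Labor's share = 1 − 0.43 = 0.57.
The capital stock: 0.43 × (-2.6) = -1.118 pp.
Labor input: 0.57 × 2.9 = 1.653 pp.
TFP growth = 1 − 0.535 = 0.465%.

TFP growth was 0.465%.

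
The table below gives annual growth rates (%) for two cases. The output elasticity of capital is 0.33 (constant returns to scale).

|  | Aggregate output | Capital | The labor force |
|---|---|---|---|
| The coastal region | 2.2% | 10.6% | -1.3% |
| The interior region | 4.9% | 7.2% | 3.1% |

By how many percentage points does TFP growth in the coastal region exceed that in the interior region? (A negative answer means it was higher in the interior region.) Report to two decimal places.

-0.87 percentage points

Labor's share = 1 − 0.33 = 0.67.
The coastal region: TFP = 2.2 − 3.498 + 0.871 = -0.427%.
The interior region: TFP = 4.9 − 2.376 − 2.077 = 0.447%.
Difference = -0.427 − (0.447) = -0.874 pp.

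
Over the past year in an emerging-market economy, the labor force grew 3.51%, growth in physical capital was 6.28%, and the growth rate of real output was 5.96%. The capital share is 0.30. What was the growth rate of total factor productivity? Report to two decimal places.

Labor's share = 1 − 0.3 = 0.7.
Physical capital: 0.3 × 6.28 = 1.884 pp.
The labor force: 0.7 × 3.51 = 2.457 pp.
TFP growth = 5.96 − 4.341 = 1.619%.

Total factor productivity grew 1.62%.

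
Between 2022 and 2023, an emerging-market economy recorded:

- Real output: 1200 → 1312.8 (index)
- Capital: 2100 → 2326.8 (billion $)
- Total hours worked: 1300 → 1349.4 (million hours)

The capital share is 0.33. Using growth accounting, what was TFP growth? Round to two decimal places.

Real output growth = (1312.8 − 1200) / 1200 = 9.4%.
Capital growth = (2326.8 − 2100) / 2100 = 10.8%.
Total hours worked growth = (1349.4 − 1300) / 1300 = 3.8%.
Labor's share = 1 − 0.33 = 0.67.
Capital: 0.33 × 10.8 = 3.564 pp.
Total hours worked: 0.67 × 3.8 = 2.546 pp.
TFP growth = 9.4 − 6.11 = 3.29%.

3.29%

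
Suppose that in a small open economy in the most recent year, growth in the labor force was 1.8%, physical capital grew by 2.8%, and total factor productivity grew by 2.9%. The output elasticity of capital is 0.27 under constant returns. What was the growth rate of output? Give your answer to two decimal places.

4.97%

Labor's share = 1 − 0.27 = 0.73.
Physical capital: 0.27 × 2.8 = 0.756 pp.
The labor force: 0.73 × 1.8 = 1.314 pp.
Output growth = 2.9 + 2.07 = 4.97%.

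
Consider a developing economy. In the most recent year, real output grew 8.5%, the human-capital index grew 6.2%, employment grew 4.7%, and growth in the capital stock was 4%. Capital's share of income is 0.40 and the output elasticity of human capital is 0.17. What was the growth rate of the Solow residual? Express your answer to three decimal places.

Labor's share = 1 − 0.4 − 0.17 = 0.43.
The capital stock: 0.4 × 4 = 1.6 pp.
The human-capital index: 0.17 × 6.2 = 1.054 pp.
Employment: 0.43 × 4.7 = 2.021 pp.
TFP growth = 8.5 − 4.675 = 3.825%.

3.825%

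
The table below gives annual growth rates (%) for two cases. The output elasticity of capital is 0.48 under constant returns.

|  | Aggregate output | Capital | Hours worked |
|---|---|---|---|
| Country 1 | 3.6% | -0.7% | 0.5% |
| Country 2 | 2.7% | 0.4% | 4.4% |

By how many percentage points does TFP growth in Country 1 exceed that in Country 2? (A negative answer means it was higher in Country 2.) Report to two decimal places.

3.46 percentage points

Labor's share = 1 − 0.48 = 0.52.
Country 1: TFP = 3.6 + 0.336 − 0.26 = 3.676%.
Country 2: TFP = 2.7 − 0.192 − 2.288 = 0.22%.
Difference = 3.676 − (0.22) = 3.456 pp.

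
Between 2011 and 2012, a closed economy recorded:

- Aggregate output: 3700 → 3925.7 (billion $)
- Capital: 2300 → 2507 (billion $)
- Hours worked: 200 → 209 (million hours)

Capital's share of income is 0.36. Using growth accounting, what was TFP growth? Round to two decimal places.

-0.02%

Aggregate output growth = (3925.7 − 3700) / 3700 = 6.1%.
Capital growth = (2507 − 2300) / 2300 = 9%.
Hours worked growth = (209 − 200) / 200 = 4.5%.
Labor's share = 1 − 0.36 = 0.64.
Capital: 0.36 × 9 = 3.24 pp.
Hours worked: 0.64 × 4.5 = 2.88 pp.
TFP growth = 6.1 − 6.12 = -0.02%.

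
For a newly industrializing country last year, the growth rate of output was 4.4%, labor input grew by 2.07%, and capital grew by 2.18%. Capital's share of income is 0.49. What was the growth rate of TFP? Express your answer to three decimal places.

2.276%

Labor's share = 1 − 0.49 = 0.51.
Capital: 0.49 × 2.18 = 1.0682 pp.
Labor input: 0.51 × 2.07 = 1.0557 pp.
TFP growth = 4.4 − 2.1239 = 2.2761%.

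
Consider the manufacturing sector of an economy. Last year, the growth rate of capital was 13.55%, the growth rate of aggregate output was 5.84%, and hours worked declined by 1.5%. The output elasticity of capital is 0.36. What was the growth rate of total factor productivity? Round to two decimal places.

Total factor productivity grew 1.92%.

Labor's share = 1 − 0.36 = 0.64.
Capital: 0.36 × 13.55 = 4.878 pp.
Hours worked: 0.64 × (-1.5) = -0.96 pp.
TFP growth = 5.84 − 3.918 = 1.922%.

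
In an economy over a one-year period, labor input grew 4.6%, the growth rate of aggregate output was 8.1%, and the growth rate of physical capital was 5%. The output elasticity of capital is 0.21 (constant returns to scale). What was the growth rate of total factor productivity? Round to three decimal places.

3.416%

Labor's share = 1 − 0.21 = 0.79.
Physical capital: 0.21 × 5 = 1.05 pp.
Labor input: 0.79 × 4.6 = 3.634 pp.
TFP growth = 8.1 − 4.684 = 3.416%.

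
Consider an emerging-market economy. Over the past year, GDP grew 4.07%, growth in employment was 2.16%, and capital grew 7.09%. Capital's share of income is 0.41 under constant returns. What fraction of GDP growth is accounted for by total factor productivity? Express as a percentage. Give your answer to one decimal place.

Labor's share = 1 − 0.41 = 0.59.
Capital: 0.41 × 7.09 = 2.9069 pp.
Employment: 0.59 × 2.16 = 1.2744 pp.
TFP growth = 4.07 − 4.1813 = -0.1113%.
TFP share of growth = -0.1113 / 4.07 × 100 = -2.735%.

-2.7%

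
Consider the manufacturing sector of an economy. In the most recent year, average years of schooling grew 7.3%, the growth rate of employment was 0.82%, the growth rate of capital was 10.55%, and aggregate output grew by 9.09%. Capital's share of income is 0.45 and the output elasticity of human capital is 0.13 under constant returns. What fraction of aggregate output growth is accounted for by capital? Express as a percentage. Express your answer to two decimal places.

Capital contributed 0.45 × 10.55 = 4.7475 pp.
Share of growth = 4.7475 / 9.09 × 100 = 52.2277%.

52.23%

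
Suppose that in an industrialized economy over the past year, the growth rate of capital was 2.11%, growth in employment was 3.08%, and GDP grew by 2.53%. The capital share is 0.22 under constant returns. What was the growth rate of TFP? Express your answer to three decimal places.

Labor's share = 1 − 0.22 = 0.78.
Capital: 0.22 × 2.11 = 0.4642 pp.
Employment: 0.78 × 3.08 = 2.4024 pp.
TFP growth = 2.53 − 2.8666 = -0.3366%.

-0.337%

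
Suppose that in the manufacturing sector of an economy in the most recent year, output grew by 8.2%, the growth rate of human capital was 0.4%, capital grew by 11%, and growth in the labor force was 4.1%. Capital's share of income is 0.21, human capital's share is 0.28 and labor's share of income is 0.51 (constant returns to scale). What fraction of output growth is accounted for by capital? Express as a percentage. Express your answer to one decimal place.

Capital contributed 0.21 × 11 = 2.31 pp.
Share of growth = 2.31 / 8.2 × 100 = 28.171%.

28.2%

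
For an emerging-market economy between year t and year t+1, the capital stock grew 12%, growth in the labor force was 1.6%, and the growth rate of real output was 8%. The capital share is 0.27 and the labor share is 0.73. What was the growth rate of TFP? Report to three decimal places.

Labor's share = 1 − 0.27 = 0.73.
The capital stock: 0.27 × 12 = 3.24 pp.
The labor force: 0.73 × 1.6 = 1.168 pp.
TFP growth = 8 − 4.408 = 3.592%.

3.592%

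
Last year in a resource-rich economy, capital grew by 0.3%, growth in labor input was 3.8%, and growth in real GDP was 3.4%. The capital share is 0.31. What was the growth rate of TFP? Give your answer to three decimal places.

Labor's share = 1 − 0.31 = 0.69.
Capital: 0.31 × 0.3 = 0.093 pp.
Labor input: 0.69 × 3.8 = 2.622 pp.
TFP growth = 3.4 − 2.715 = 0.685%.

0.685%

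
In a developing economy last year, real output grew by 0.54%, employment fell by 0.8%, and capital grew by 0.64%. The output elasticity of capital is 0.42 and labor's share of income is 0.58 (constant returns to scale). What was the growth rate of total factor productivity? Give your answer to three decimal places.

Labor's share = 1 − 0.42 = 0.58.
Capital: 0.42 × 0.64 = 0.2688 pp.
Employment: 0.58 × (-0.8) = -0.464 pp.
TFP growth = 0.54 + 0.1952 = 0.7352%.

0.735%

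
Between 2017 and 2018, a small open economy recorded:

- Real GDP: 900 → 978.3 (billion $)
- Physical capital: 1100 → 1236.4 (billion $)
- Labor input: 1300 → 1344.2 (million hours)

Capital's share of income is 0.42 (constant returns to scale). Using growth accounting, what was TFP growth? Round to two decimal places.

1.52%

Real GDP growth = (978.3 − 900) / 900 = 8.7%.
Physical capital growth = (1236.4 − 1100) / 1100 = 12.4%.
Labor input growth = (1344.2 − 1300) / 1300 = 3.4%.
Labor's share = 1 − 0.42 = 0.58.
Physical capital: 0.42 × 12.4 = 5.208 pp.
Labor input: 0.58 × 3.4 = 1.972 pp.
TFP growth = 8.7 − 7.18 = 1.52%.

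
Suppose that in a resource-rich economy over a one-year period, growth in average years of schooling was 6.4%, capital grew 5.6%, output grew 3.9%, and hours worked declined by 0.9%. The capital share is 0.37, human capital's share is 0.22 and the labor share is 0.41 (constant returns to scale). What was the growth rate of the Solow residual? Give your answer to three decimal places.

The Solow residual grew 0.789%.

Labor's share = 1 − 0.37 − 0.22 = 0.41.
Capital: 0.37 × 5.6 = 2.072 pp.
Average years of schooling: 0.22 × 6.4 = 1.408 pp.
Hours worked: 0.41 × (-0.9) = -0.369 pp.
TFP growth = 3.9 − 3.111 = 0.789%.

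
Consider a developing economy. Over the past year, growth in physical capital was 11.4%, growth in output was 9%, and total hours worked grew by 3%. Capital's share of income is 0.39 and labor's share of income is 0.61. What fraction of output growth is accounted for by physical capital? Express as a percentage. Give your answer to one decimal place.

49.4%

Physical capital contributed 0.39 × 11.4 = 4.446 pp.
Share of growth = 4.446 / 9 × 100 = 49.4%.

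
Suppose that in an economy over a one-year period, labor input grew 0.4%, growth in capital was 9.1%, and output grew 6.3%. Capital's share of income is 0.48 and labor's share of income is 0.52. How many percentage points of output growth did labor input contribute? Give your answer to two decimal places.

Labor's share = 1 − 0.48 = 0.52.
Contribution = share × growth = 0.52 × 0.4 = 0.208 pp.

0.21 pp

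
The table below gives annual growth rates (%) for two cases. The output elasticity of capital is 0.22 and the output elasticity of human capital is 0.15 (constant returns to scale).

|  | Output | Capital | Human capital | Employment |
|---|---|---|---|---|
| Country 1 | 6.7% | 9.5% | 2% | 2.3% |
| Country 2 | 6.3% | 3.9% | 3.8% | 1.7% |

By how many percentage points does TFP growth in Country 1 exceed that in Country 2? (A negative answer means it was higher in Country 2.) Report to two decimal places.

Labor's share = 1 − 0.22 − 0.15 = 0.63.
Country 1: TFP = 6.7 − 2.09 − 0.3 − 1.449 = 2.861%.
Country 2: TFP = 6.3 − 0.858 − 0.57 − 1.071 = 3.801%.
Difference = 2.861 − (3.801) = -0.94 pp.

-0.94 percentage points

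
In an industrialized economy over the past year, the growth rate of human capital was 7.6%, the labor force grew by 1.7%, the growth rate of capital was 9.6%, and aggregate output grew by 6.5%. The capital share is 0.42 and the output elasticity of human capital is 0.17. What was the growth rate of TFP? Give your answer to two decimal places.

Labor's share = 1 − 0.42 − 0.17 = 0.41.
Capital: 0.42 × 9.6 = 4.032 pp.
Human capital: 0.17 × 7.6 = 1.292 pp.
The labor force: 0.41 × 1.7 = 0.697 pp.
TFP growth = 6.5 − 6.021 = 0.479%.

0.48%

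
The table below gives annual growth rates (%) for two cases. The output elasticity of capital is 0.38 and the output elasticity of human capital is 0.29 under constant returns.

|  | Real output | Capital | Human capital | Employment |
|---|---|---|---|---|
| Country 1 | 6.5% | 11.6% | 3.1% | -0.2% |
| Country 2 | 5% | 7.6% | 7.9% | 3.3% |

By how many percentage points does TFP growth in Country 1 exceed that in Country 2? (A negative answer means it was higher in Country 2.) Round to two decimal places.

Labor's share = 1 − 0.38 − 0.29 = 0.33.
Country 1: TFP = 6.5 − 4.408 − 0.899 + 0.066 = 1.259%.
Country 2: TFP = 5 − 2.888 − 2.291 − 1.089 = -1.268%.
Difference = 1.259 − (-1.268) = 2.527 pp.

2.53 percentage points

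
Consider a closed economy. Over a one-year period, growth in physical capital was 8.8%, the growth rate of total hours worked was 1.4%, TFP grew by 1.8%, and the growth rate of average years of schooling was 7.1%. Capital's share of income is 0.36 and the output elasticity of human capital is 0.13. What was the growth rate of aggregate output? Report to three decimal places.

Labor's share = 1 − 0.36 − 0.13 = 0.51.
Physical capital: 0.36 × 8.8 = 3.168 pp.
Average years of schooling: 0.13 × 7.1 = 0.923 pp.
Total hours worked: 0.51 × 1.4 = 0.714 pp.
Output growth = 1.8 + 4.805 = 6.605%.

Aggregate output growth was 6.605%.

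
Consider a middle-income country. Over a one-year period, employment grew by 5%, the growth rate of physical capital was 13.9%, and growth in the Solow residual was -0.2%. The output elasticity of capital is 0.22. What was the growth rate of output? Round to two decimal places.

6.76%

Labor's share = 1 − 0.22 = 0.78.
Physical capital: 0.22 × 13.9 = 3.058 pp.
Employment: 0.78 × 5 = 3.9 pp.
Output growth = -0.2 + 6.958 = 6.758%.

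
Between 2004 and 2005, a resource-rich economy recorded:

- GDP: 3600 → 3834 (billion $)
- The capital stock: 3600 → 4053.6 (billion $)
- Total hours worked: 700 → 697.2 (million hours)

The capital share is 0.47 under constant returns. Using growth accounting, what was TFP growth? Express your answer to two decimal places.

GDP growth = (3834 − 3600) / 3600 = 6.5%.
The capital stock growth = (4053.6 − 3600) / 3600 = 12.6%.
Total hours worked growth = (697.2 − 700) / 700 = -0.4%.
Labor's share = 1 − 0.47 = 0.53.
The capital stock: 0.47 × 12.6 = 5.922 pp.
Total hours worked: 0.53 × (-0.4) = -0.212 pp.
TFP growth = 6.5 − 5.71 = 0.79%.

TFP growth was 0.79%.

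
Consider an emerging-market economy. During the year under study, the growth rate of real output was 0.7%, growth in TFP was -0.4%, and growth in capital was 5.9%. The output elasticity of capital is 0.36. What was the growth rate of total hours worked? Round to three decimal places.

Labor's share = 1 − 0.36 = 0.64.
gY = gA + 0.36×5.9 + 0.64×g.
0.64×g = 0.7 + 0.4 − 2.124 = -1.024.
g = -1.024 / 0.64 = -1.6%.

-1.600%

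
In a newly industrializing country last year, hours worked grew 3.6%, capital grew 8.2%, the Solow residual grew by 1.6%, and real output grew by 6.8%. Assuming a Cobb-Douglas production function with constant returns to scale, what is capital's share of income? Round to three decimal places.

α = 0.348

gY = gA + α·gK + (1−α)·gL, so gY − gA − gL = α(gK − gL).
6.8 − 1.6 − 3.6 = α × (8.2 − 3.6).
1.6 = 4.6 α, so α = 0.34783.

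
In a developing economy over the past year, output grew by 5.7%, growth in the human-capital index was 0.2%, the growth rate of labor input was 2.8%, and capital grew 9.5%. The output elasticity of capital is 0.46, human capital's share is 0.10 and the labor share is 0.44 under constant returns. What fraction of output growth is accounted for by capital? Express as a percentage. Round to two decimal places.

Capital accounted for 76.67% of growth.

Capital contributed 0.46 × 9.5 = 4.37 pp.
Share of growth = 4.37 / 5.7 × 100 = 76.6667%.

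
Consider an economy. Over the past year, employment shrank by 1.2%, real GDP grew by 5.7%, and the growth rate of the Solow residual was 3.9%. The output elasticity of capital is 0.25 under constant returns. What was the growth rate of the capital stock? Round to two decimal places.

Labor's share = 1 − 0.25 = 0.75.
gY = gA + 0.75×(-1.2) + 0.25×g.
0.25×g = 5.7 − 3.9 + 0.9 = 2.7.
g = 2.7 / 0.25 = 10.8%.

10.80%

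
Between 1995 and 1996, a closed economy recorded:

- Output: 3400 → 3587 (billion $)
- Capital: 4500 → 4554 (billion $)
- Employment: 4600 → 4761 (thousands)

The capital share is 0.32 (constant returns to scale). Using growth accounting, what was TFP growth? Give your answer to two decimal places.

2.74%

Output growth = (3587 − 3400) / 3400 = 5.5%.
Capital growth = (4554 − 4500) / 4500 = 1.2%.
Employment growth = (4761 − 4600) / 4600 = 3.5%.
Labor's share = 1 − 0.32 = 0.68.
Capital: 0.32 × 1.2 = 0.384 pp.
Employment: 0.68 × 3.5 = 2.38 pp.
TFP growth = 5.5 − 2.764 = 2.736%.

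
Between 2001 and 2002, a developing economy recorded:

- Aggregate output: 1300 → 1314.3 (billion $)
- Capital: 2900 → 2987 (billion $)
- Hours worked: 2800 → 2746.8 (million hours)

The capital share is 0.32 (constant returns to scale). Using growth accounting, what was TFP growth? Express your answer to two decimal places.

Aggregate output growth = (1314.3 − 1300) / 1300 = 1.1%.
Capital growth = (2987 − 2900) / 2900 = 3%.
Hours worked growth = (2746.8 − 2800) / 2800 = -1.9%.
Labor's share = 1 − 0.32 = 0.68.
Capital: 0.32 × 3 = 0.96 pp.
Hours worked: 0.68 × (-1.9) = -1.292 pp.
TFP growth = 1.1 + 0.332 = 1.432%.

TFP growth was 1.43%.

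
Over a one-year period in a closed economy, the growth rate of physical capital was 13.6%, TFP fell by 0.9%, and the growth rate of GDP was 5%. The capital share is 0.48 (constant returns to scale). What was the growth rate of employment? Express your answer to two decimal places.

Labor's share = 1 − 0.48 = 0.52.
gY = gA + 0.48×13.6 + 0.52×g.
0.52×g = 5 + 0.9 − 6.528 = -0.628.
g = -0.628 / 0.52 = -1.2077%.

-1.21%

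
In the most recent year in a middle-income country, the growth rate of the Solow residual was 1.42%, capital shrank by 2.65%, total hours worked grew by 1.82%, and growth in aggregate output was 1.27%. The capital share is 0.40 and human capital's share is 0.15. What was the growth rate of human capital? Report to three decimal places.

Labor's share = 1 − 0.4 − 0.15 = 0.45.
gY = gA + 0.4×(-2.65) + 0.45×1.82 + 0.15×g.
0.15×g = 1.27 − 1.42 + 0.241 = 0.091.
g = 0.091 / 0.15 = 0.60667%.

0.607%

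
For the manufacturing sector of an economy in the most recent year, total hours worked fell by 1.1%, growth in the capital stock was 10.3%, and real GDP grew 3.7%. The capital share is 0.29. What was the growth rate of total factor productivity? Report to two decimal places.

Labor's share = 1 − 0.29 = 0.71.
The capital stock: 0.29 × 10.3 = 2.987 pp.
Total hours worked: 0.71 × (-1.1) = -0.781 pp.
TFP growth = 3.7 − 2.206 = 1.494%.

1.49%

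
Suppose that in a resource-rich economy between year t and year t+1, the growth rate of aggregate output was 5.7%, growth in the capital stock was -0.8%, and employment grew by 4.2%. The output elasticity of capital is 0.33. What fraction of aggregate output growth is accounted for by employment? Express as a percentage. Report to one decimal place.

Labor's share = 1 − 0.33 = 0.67.
Employment contributed 0.67 × 4.2 = 2.814 pp.
Share of growth = 2.814 / 5.7 × 100 = 49.368%.

49.4%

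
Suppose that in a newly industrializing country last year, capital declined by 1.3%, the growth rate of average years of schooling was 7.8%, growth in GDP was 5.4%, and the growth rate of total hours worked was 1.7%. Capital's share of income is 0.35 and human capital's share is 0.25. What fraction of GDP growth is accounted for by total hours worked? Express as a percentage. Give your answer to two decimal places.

Labor's share = 1 − 0.35 − 0.25 = 0.4.
Total hours worked contributed 0.4 × 1.7 = 0.68 pp.
Share of growth = 0.68 / 5.4 × 100 = 12.5926%.

12.59%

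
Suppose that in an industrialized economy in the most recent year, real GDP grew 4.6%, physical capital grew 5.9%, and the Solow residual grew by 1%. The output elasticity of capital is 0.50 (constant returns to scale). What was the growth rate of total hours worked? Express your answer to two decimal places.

Labor's share = 1 − 0.5 = 0.5.
gY = gA + 0.5×5.9 + 0.5×g.
0.5×g = 4.6 − 1 − 2.95 = 0.65.
g = 0.65 / 0.5 = 1.3%.

1.30%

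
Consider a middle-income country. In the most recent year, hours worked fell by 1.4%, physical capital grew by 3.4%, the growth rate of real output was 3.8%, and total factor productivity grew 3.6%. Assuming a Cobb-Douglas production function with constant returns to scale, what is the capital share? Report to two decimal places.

gY = gA + α·gK + (1−α)·gL, so gY − gA − gL = α(gK − gL).
3.8 − 3.6 + 1.4 = α × (3.4 − (-1.4)).
1.6 = 4.8 α, so α = 0.3333.

The capital share is 0.33.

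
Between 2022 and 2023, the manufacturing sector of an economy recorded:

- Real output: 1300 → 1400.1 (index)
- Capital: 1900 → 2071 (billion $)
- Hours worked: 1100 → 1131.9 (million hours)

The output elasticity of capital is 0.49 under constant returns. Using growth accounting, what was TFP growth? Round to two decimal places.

Real output growth = (1400.1 − 1300) / 1300 = 7.7%.
Capital growth = (2071 − 1900) / 1900 = 9%.
Hours worked growth = (1131.9 − 1100) / 1100 = 2.9%.
Labor's share = 1 − 0.49 = 0.51.
Capital: 0.49 × 9 = 4.41 pp.
Hours worked: 0.51 × 2.9 = 1.479 pp.
TFP growth = 7.7 − 5.889 = 1.811%.

TFP grew 1.81%.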